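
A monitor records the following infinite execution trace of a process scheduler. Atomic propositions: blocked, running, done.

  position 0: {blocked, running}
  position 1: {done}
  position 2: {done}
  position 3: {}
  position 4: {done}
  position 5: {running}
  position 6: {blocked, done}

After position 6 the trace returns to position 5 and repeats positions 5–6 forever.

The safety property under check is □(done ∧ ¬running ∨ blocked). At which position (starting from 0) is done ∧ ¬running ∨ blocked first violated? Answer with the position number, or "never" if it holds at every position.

3

Check done ∧ ¬running ∨ blocked at each position in order: 0 ✓, 1 ✓, 2 ✓.
At position 3 the labels are {}, so done ∧ ¬running ∨ blocked is false there. This is the first violation.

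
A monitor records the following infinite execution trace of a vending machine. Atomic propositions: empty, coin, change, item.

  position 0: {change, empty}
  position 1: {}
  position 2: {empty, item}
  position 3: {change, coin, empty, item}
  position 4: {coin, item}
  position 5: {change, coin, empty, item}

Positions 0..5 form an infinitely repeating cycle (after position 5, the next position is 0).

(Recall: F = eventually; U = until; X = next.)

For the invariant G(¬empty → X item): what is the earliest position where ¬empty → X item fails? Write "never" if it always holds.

¬empty → X item holds at every position 0..5, and those are all the positions the trace ever visits, so the invariant G(¬empty → X item) is never violated.

never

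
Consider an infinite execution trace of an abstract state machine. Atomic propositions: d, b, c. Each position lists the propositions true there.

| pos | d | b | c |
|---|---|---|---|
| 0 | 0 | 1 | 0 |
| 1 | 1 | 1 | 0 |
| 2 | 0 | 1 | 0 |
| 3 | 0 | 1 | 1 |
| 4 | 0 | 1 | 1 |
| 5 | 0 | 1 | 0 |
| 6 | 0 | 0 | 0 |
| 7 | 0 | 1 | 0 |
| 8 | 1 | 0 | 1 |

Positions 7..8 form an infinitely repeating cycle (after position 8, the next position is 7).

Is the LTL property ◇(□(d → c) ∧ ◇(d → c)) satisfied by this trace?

□(d → c) ∧ ◇(d → c) holds at position 2, which is reachable from 0, so ◇(□(d → c) ∧ ◇(d → c)) holds.

Holds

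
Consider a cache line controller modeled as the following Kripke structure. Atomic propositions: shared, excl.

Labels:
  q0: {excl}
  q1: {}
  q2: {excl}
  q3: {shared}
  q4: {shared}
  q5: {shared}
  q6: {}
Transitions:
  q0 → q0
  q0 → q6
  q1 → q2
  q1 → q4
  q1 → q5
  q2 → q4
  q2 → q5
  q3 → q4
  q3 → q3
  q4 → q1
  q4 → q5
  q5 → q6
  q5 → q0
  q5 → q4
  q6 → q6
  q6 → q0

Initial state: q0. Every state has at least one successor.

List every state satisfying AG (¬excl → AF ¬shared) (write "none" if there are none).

States satisfying ¬excl → AF ¬shared: {q0, q1, q2, q6}.
States satisfying AG (¬excl → AF ¬shared): {q0, q6}.

{q0, q6}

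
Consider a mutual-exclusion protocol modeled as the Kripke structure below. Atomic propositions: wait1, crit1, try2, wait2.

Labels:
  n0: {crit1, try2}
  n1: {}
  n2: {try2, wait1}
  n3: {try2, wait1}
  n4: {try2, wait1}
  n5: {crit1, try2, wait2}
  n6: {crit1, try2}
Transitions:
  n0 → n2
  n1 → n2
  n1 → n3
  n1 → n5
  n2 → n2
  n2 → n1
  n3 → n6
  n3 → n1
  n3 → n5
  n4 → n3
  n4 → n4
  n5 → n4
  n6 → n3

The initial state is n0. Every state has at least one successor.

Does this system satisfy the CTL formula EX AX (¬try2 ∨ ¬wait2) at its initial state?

Holds

States satisfying AX (¬try2 ∨ ¬wait2): {n0, n2, n4, n5, n6}.
States satisfying EX AX (¬try2 ∨ ¬wait2): {n0, n1, n2, n3, n4, n5}.
n0 ∈ Sat(EX AX (¬try2 ∨ ¬wait2)).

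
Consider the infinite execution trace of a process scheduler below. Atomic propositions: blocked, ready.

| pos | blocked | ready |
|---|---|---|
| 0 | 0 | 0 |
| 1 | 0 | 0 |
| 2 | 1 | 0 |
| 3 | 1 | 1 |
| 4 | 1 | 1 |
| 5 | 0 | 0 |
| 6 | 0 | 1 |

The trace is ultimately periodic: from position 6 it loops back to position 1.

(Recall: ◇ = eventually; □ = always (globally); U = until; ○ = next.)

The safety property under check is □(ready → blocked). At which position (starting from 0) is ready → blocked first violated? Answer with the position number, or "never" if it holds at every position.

Check ready → blocked at each position in order: 0 ✓, 1 ✓, 2 ✓, 3 ✓, 4 ✓, 5 ✓.
At position 6 the labels are {ready}, so ready → blocked is false there. This is the first violation.

6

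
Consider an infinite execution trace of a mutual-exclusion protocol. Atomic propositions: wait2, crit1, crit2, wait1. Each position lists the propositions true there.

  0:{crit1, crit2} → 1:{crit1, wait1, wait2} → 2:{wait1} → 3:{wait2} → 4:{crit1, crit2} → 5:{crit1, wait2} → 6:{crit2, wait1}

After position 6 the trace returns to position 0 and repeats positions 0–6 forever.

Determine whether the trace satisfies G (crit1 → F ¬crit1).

Satisfied

crit1 → F ¬crit1 holds at every position 0..6, and those are all positions ever visited, so G (crit1 → F ¬crit1) holds.
Positions where crit1 holds: 0, 1, 4, 5.
Check F ¬crit1 at each: 0→ok, 1→ok, 4→ok, 5→ok.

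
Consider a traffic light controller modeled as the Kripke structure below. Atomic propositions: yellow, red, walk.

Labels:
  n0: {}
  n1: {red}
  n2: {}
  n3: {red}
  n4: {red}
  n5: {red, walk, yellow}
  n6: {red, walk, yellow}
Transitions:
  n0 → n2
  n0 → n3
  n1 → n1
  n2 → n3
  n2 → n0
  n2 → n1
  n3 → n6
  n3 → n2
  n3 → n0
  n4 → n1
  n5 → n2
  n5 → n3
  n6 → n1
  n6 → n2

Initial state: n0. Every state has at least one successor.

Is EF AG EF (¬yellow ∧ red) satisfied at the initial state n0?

Holds

States satisfying AG EF (¬yellow ∧ red): {n0, n1, n2, n3, n4, n5, n6}.
States satisfying EF AG EF (¬yellow ∧ red): {n0, n1, n2, n3, n4, n5, n6}.
Some path from n0 reaches a state where AG EF (¬yellow ∧ red) holds.
n0 ∈ Sat(EF AG EF (¬yellow ∧ red)).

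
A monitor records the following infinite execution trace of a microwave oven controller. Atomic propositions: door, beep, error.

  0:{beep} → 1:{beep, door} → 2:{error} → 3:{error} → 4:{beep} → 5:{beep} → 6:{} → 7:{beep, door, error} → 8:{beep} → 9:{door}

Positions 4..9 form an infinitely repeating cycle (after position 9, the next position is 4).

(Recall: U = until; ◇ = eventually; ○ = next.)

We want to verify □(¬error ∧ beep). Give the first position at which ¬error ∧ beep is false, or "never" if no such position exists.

Check ¬error ∧ beep at each position in order: 0 ✓, 1 ✓.
At position 2 the labels are {error}, so ¬error ∧ beep is false there. This is the first violation.

2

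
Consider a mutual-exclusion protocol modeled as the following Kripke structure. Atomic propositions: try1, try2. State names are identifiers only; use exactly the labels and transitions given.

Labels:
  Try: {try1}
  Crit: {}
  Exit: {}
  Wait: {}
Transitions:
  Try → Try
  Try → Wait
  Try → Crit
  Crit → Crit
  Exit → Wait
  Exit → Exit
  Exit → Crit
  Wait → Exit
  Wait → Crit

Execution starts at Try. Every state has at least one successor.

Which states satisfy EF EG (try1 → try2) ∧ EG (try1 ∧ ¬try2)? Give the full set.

States satisfying EG (try1 → try2): {Crit, Exit, Wait}.
States satisfying EF EG (try1 → try2): {Try, Crit, Exit, Wait}.
States satisfying try1 ∧ ¬try2: {Try}.
States satisfying EG (try1 ∧ ¬try2): {Try}.
States satisfying EF EG (try1 → try2) ∧ EG (try1 ∧ ¬try2): {Try}.

{Try}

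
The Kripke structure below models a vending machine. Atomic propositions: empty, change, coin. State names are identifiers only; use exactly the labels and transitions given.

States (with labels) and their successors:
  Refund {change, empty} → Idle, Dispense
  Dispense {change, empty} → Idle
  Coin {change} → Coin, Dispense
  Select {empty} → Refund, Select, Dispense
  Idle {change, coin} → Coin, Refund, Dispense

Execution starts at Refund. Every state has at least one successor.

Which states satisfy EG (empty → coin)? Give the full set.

{Coin, Idle}

States satisfying empty → coin: {Coin, Idle}.
States satisfying EG (empty → coin): {Coin, Idle}.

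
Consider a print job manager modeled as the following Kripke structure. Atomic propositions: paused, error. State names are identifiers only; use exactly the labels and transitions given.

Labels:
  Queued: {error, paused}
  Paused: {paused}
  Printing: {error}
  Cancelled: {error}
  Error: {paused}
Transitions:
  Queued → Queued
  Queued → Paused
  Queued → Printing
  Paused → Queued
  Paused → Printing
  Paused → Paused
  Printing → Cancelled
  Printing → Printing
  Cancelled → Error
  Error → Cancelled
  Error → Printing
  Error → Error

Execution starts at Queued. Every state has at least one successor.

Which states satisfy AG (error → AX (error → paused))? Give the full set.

States satisfying error → AX (error → paused): {Paused, Cancelled, Error}.
States satisfying AG (error → AX (error → paused)): ∅.

none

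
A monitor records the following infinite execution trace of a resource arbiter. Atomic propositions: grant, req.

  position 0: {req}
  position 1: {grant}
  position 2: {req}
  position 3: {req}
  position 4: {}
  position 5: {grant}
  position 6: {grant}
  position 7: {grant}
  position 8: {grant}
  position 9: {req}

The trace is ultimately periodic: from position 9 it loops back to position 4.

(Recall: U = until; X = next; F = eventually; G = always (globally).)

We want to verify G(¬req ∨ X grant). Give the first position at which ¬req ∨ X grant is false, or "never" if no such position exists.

2

Check ¬req ∨ X grant at each position in order: 0 ✓, 1 ✓.
At position 2 the labels are {req} and the next position 3 has {req}, so ¬req ∨ X grant is false there. This is the first violation.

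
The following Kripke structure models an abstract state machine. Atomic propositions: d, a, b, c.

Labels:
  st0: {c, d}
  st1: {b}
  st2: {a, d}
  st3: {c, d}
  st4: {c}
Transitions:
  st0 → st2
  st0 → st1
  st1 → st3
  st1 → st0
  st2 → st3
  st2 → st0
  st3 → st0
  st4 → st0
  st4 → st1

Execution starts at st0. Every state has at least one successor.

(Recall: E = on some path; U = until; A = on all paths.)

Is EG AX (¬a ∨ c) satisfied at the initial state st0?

Does not hold

States satisfying AX (¬a ∨ c): {st1, st2, st3, st4}.
States satisfying EG AX (¬a ∨ c): ∅.
No suitable path/successor from st0 witnesses the formula.
st0 ∉ Sat(EG AX (¬a ∨ c)).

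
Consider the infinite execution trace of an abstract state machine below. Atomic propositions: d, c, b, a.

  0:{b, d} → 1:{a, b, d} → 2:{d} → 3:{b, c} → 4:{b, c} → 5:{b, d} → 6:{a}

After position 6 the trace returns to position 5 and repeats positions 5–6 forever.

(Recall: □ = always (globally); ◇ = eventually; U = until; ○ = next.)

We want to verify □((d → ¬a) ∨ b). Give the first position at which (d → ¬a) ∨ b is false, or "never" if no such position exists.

(d → ¬a) ∨ b holds at every position 0..6, and those are all the positions the trace ever visits, so the invariant □((d → ¬a) ∨ b) is never violated.

never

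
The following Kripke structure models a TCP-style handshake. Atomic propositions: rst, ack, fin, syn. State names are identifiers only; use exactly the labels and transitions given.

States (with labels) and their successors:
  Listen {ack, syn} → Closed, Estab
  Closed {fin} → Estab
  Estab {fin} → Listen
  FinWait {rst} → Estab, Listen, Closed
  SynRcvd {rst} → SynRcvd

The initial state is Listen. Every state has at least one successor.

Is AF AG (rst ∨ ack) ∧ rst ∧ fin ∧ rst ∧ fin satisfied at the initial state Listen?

No

States satisfying AG (rst ∨ ack): {SynRcvd}.
States satisfying AF AG (rst ∨ ack): {SynRcvd}.
States satisfying rst ∧ fin: ∅.
States satisfying rst ∧ fin ∧ rst ∧ fin: ∅.
States satisfying AF AG (rst ∨ ack) ∧ rst ∧ fin ∧ rst ∧ fin: ∅.
Listen ∉ Sat(AF AG (rst ∨ ack) ∧ rst ∧ fin ∧ rst ∧ fin).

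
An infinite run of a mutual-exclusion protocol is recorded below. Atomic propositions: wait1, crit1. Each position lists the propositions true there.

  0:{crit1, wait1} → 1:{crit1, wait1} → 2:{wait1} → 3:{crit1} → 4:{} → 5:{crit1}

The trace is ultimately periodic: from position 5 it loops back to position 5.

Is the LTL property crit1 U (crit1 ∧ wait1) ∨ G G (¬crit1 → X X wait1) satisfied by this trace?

Holds

Walking from position 0: crit1 ∧ wait1 first holds at position 0, and crit1 holds at every earlier position along the way, so crit1 U (crit1 ∧ wait1) holds.
G (¬crit1 → X X wait1) must hold at every position from 0 onward. It fails at position 0, so G G (¬crit1 → X X wait1) is false.
At position 0: crit1 U (crit1 ∧ wait1) is true; G G (¬crit1 → X X wait1) is false; so crit1 U (crit1 ∧ wait1) ∨ G G (¬crit1 → X X wait1) is true.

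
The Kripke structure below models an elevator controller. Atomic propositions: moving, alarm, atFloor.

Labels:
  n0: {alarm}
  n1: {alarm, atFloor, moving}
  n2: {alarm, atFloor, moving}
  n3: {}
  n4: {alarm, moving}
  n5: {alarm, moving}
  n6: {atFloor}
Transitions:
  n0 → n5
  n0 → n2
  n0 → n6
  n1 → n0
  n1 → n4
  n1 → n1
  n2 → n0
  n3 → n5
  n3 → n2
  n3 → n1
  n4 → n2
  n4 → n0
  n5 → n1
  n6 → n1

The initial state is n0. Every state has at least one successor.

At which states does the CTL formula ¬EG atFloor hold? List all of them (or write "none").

States satisfying atFloor: {n1, n2, n6}.
States satisfying EG atFloor: {n1, n6}.
States satisfying ¬EG atFloor: {n0, n2, n3, n4, n5}.

{n0, n2, n3, n4, n5}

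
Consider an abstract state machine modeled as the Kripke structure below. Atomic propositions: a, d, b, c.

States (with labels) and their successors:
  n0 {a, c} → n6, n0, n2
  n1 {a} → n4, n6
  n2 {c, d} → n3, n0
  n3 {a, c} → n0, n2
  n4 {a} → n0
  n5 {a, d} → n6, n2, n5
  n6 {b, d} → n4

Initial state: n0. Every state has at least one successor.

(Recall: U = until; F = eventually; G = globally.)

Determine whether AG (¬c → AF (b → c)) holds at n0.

Satisfied

States satisfying ¬c → AF (b → c): {n0, n1, n2, n3, n4, n5, n6}.
States satisfying AG (¬c → AF (b → c)): {n0, n1, n2, n3, n4, n5, n6}.
Every state reachable from n0 satisfies ¬c → AF (b → c).
n0 ∈ Sat(AG (¬c → AF (b → c))).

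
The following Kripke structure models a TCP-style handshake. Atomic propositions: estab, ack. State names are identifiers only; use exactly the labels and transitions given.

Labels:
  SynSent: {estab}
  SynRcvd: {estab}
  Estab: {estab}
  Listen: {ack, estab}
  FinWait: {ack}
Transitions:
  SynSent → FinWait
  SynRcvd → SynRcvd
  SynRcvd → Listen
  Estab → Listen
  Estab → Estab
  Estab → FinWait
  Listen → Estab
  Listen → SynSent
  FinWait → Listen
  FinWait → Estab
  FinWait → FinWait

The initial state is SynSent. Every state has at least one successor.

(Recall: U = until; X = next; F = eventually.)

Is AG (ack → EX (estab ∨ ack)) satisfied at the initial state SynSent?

Holds

States satisfying ack → EX (estab ∨ ack): {SynSent, SynRcvd, Estab, Listen, FinWait}.
States satisfying AG (ack → EX (estab ∨ ack)): {SynSent, SynRcvd, Estab, Listen, FinWait}.
Every state reachable from SynSent satisfies ack → EX (estab ∨ ack).
SynSent ∈ Sat(AG (ack → EX (estab ∨ ack))).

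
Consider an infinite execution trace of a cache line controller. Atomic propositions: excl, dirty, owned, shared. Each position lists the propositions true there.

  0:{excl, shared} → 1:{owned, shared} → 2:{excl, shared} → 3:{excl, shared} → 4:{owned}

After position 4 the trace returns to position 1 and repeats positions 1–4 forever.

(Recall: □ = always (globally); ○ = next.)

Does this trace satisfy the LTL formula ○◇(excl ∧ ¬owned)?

Yes

The position after 0 is 1; ◇(excl ∧ ¬owned) is true there.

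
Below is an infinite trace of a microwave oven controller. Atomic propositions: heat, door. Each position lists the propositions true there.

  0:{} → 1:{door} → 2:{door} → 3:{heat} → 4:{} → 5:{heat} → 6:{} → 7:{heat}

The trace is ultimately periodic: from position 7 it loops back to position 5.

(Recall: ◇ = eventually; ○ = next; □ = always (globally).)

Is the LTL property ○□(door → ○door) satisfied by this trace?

No

The position after 0 is 1; □(door → ○door) is false there.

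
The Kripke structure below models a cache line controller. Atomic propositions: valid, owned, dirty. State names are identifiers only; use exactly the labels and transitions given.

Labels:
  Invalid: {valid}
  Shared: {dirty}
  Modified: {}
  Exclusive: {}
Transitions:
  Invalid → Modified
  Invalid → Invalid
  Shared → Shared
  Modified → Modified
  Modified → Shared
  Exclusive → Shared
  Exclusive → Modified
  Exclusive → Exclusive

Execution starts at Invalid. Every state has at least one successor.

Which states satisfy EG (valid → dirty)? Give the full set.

{Shared, Modified, Exclusive}

States satisfying valid → dirty: {Shared, Modified, Exclusive}.
States satisfying EG (valid → dirty): {Shared, Modified, Exclusive}.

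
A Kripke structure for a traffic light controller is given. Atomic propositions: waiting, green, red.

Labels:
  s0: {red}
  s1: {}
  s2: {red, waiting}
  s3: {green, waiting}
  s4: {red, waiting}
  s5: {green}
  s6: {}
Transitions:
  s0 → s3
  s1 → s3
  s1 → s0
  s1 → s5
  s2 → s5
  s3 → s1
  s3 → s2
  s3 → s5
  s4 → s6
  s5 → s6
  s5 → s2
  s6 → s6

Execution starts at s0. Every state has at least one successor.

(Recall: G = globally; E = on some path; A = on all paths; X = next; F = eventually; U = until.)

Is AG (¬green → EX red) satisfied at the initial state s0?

States satisfying ¬green → EX red: {s1, s3, s5}.
States satisfying AG (¬green → EX red): ∅.
s0 is reachable from s0 and violates ¬green → EX red, so AG fails at s0.
s0 ∉ Sat(AG (¬green → EX red)).

No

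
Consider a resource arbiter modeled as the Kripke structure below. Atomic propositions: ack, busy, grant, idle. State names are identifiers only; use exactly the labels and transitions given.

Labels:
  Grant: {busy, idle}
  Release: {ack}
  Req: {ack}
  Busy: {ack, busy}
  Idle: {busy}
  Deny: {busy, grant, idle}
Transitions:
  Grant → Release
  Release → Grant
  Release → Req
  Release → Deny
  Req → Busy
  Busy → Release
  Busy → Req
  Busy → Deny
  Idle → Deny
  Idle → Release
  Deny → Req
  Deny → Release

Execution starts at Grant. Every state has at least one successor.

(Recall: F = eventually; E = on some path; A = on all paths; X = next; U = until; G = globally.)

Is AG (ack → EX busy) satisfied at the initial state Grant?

States satisfying ack → EX busy: {Grant, Release, Req, Busy, Idle, Deny}.
States satisfying AG (ack → EX busy): {Grant, Release, Req, Busy, Idle, Deny}.
Every state reachable from Grant satisfies ack → EX busy.
Grant ∈ Sat(AG (ack → EX busy)).

Holds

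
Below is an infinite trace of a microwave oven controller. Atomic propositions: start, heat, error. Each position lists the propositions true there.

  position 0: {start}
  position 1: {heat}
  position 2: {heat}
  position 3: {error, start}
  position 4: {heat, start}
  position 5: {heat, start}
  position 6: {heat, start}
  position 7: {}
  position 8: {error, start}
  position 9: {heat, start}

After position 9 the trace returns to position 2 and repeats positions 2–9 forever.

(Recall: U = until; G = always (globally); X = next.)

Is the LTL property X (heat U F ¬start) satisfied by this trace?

The position after 0 is 1; heat U F ¬start is true there.

Yes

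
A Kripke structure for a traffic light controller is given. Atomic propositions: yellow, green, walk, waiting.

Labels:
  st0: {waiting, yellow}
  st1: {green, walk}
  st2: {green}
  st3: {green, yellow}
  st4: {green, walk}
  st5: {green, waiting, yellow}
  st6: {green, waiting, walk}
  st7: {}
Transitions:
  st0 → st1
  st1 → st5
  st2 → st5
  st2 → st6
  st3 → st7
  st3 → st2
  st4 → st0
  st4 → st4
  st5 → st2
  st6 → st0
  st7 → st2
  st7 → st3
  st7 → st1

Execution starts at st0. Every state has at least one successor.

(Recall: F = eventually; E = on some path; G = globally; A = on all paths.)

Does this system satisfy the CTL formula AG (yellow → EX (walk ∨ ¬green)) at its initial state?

Violated

States satisfying yellow → EX (walk ∨ ¬green): {st0, st1, st2, st3, st4, st6, st7}.
States satisfying AG (yellow → EX (walk ∨ ¬green)): ∅.
st5 is reachable from st0 and violates yellow → EX (walk ∨ ¬green), so AG fails at st0.
st0 ∉ Sat(AG (yellow → EX (walk ∨ ¬green))).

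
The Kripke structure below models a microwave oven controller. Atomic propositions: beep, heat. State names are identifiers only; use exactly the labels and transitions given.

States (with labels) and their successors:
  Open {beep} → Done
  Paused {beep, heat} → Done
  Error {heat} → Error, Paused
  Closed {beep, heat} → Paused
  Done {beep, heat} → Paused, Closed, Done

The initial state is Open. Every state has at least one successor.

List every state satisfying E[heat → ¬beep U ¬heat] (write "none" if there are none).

States satisfying heat → ¬beep: {Open, Error}.
States satisfying ¬heat: {Open}.
States satisfying E[heat → ¬beep U ¬heat]: {Open}.

{Open}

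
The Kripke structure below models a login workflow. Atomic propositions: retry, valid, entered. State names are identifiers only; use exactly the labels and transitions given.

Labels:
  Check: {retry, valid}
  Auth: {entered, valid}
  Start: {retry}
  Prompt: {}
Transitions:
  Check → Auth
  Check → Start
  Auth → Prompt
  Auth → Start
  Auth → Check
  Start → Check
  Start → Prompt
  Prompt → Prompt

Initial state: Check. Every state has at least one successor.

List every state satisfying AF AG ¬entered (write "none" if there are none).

States satisfying AG ¬entered: {Prompt}.
States satisfying AF AG ¬entered: {Prompt}.

{Prompt}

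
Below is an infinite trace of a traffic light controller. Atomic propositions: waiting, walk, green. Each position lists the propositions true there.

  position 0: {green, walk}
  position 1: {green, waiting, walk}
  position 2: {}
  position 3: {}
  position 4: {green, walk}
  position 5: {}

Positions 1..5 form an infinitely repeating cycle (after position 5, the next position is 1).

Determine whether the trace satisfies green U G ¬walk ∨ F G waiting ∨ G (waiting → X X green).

waiting → X X green must hold at every position from 0 onward. It fails at position 1, so G (waiting → X X green) is false.
Positions where waiting holds: 1.
Check X X green at each: 1→fails.
At position 0: green U G ¬walk ∨ F G waiting is false; G (waiting → X X green) is false; so green U G ¬walk ∨ F G waiting ∨ G (waiting → X X green) is false.

No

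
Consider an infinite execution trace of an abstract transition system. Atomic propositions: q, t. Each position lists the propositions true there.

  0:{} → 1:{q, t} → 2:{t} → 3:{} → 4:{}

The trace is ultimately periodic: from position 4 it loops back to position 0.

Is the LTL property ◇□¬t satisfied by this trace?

Violated

□¬t is false at every position 0..4, so it never becomes true and ◇□¬t fails.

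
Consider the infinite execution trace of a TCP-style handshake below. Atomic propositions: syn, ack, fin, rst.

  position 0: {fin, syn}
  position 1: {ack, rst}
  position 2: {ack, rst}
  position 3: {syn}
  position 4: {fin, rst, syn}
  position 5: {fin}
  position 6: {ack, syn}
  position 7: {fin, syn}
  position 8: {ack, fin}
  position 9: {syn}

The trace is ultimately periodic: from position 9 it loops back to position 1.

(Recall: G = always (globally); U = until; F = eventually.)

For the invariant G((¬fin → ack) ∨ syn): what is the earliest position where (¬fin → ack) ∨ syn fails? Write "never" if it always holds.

(¬fin → ack) ∨ syn holds at every position 0..9, and those are all the positions the trace ever visits, so the invariant G((¬fin → ack) ∨ syn) is never violated.

never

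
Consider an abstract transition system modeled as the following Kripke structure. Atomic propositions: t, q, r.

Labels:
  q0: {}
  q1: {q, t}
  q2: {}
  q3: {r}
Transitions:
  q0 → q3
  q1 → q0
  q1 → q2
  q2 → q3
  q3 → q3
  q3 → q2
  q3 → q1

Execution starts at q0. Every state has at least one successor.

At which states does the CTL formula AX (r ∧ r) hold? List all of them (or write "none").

States satisfying r ∧ r: {q3}.
States satisfying AX (r ∧ r): {q0, q2}.

{q0, q2}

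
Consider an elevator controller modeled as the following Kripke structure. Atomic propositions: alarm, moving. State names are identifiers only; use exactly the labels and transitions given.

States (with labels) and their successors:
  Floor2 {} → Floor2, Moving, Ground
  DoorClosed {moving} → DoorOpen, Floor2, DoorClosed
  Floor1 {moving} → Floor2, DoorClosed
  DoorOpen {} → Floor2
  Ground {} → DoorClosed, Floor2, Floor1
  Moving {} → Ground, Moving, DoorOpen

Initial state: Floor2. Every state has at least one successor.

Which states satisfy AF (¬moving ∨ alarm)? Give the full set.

States satisfying ¬moving ∨ alarm: {Floor2, DoorOpen, Ground, Moving}.
States satisfying AF (¬moving ∨ alarm): {Floor2, DoorOpen, Ground, Moving}.

{Floor2, DoorOpen, Ground, Moving}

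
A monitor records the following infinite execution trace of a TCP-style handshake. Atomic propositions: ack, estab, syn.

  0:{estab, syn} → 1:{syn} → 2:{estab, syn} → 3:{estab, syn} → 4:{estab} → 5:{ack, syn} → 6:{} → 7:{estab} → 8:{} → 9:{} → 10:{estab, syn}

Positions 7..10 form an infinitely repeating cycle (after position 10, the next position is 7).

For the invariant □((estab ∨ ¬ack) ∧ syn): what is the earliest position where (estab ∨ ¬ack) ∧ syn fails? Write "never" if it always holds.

4

Check (estab ∨ ¬ack) ∧ syn at each position in order: 0 ✓, 1 ✓, 2 ✓, 3 ✓.
At position 4 the labels are {estab}, so (estab ∨ ¬ack) ∧ syn is false there. This is the first violation.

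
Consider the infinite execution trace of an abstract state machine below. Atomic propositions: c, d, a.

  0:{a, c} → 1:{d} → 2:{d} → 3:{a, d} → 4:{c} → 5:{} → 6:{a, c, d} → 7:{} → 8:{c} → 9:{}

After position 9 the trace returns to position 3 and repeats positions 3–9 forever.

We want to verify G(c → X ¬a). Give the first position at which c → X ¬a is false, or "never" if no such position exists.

never

c → X ¬a holds at every position 0..9, and those are all the positions the trace ever visits, so the invariant G(c → X ¬a) is never violated.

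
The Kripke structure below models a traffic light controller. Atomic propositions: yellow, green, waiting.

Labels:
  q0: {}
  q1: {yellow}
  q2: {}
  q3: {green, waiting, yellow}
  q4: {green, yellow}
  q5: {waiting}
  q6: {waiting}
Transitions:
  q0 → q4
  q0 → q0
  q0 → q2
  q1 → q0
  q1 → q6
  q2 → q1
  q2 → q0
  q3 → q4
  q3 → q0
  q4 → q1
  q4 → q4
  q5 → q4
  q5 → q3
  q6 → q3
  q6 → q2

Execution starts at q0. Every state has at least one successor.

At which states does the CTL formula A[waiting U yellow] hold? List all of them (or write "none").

{q1, q3, q4, q5}

States satisfying waiting: {q3, q5, q6}.
States satisfying yellow: {q1, q3, q4}.
States satisfying A[waiting U yellow]: {q1, q3, q4, q5}.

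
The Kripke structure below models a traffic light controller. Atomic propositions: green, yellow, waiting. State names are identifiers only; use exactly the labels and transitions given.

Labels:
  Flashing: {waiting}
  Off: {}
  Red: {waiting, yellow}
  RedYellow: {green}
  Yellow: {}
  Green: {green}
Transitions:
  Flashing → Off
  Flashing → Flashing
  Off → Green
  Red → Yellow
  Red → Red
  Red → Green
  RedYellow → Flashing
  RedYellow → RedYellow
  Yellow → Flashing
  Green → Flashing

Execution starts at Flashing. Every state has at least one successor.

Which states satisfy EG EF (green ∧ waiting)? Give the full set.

none

States satisfying EF (green ∧ waiting): ∅.
States satisfying EG EF (green ∧ waiting): ∅.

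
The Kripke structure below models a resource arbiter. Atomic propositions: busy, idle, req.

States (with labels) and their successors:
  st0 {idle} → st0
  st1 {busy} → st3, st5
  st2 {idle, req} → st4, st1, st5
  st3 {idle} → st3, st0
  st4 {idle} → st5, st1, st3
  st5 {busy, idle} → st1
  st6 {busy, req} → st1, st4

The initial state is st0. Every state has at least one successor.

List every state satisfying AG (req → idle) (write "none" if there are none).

{st0, st1, st2, st3, st4, st5}

States satisfying req → idle: {st0, st1, st2, st3, st4, st5}.
States satisfying AG (req → idle): {st0, st1, st2, st3, st4, st5}.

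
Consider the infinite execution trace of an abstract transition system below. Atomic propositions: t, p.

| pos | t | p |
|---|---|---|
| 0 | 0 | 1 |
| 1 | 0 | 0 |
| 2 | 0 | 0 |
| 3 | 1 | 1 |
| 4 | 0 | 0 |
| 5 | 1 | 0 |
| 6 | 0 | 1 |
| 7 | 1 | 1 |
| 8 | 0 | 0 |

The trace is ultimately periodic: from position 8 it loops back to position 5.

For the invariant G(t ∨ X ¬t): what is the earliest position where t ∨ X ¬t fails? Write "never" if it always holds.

2

Check t ∨ X ¬t at each position in order: 0 ✓, 1 ✓.
At position 2 the labels are {} and the next position 3 has {p, t}, so t ∨ X ¬t is false there. This is the first violation.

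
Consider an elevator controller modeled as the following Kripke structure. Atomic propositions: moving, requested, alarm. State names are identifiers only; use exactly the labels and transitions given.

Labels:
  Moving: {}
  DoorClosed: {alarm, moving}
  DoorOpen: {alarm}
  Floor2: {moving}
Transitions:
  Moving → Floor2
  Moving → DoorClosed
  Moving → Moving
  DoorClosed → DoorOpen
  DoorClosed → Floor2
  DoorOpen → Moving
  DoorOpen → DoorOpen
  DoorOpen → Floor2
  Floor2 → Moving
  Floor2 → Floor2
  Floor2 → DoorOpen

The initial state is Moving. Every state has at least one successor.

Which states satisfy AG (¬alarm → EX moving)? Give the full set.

States satisfying ¬alarm → EX moving: {Moving, DoorClosed, DoorOpen, Floor2}.
States satisfying AG (¬alarm → EX moving): {Moving, DoorClosed, DoorOpen, Floor2}.

{Moving, DoorClosed, DoorOpen, Floor2}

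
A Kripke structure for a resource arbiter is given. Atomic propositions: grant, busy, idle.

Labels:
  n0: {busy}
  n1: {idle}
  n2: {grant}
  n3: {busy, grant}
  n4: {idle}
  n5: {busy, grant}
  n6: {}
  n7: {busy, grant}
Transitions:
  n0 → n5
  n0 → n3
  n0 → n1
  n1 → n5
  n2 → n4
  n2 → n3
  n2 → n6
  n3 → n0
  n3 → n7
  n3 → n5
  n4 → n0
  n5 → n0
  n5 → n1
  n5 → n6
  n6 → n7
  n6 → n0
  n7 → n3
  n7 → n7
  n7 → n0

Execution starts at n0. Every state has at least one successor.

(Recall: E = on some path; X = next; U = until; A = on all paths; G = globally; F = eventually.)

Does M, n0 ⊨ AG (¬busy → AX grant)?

States satisfying ¬busy → AX grant: {n0, n1, n3, n5, n7}.
States satisfying AG (¬busy → AX grant): ∅.
n6 is reachable from n0 and violates ¬busy → AX grant, so AG fails at n0.
n0 ∉ Sat(AG (¬busy → AX grant)).

Violated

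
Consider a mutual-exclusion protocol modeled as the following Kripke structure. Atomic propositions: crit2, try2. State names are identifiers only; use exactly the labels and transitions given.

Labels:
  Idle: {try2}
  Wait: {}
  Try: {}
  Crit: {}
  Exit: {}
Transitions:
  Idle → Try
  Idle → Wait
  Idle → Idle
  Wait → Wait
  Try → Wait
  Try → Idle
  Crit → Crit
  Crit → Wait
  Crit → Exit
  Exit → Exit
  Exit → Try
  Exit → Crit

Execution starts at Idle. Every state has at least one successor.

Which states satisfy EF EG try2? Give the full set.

States satisfying EG try2: {Idle}.
States satisfying EF EG try2: {Idle, Try, Crit, Exit}.

{Idle, Try, Crit, Exit}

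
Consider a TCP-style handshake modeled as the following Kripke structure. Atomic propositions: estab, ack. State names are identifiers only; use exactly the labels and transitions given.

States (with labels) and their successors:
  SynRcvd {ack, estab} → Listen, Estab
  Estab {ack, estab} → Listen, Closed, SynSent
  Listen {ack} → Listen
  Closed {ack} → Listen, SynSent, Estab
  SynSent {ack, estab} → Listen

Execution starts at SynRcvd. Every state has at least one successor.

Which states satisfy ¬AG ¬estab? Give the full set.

States satisfying ¬estab: {Listen, Closed}.
States satisfying AG ¬estab: {Listen}.
States satisfying ¬AG ¬estab: {SynRcvd, Estab, Closed, SynSent}.

{SynRcvd, Estab, Closed, SynSent}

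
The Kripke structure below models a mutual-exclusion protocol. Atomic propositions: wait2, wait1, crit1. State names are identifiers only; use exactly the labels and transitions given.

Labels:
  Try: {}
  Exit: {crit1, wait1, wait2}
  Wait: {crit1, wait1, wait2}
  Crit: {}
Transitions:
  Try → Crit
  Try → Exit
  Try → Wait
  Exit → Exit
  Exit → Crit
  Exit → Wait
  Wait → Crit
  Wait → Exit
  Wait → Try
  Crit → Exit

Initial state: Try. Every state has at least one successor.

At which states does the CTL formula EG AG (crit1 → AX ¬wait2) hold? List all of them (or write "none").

none

States satisfying AG (crit1 → AX ¬wait2): ∅.
States satisfying EG AG (crit1 → AX ¬wait2): ∅.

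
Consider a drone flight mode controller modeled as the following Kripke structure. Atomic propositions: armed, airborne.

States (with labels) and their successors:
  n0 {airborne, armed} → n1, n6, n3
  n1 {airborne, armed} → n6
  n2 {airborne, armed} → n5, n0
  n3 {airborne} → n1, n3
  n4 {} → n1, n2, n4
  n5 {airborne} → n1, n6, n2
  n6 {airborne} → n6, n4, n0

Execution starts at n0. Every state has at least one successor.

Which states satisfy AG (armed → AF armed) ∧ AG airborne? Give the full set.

States satisfying armed → AF armed: {n0, n1, n2, n3, n4, n5, n6}.
States satisfying AG (armed → AF armed): {n0, n1, n2, n3, n4, n5, n6}.
States satisfying airborne: {n0, n1, n2, n3, n5, n6}.
States satisfying AG airborne: ∅.
States satisfying AG (armed → AF armed) ∧ AG airborne: ∅.

none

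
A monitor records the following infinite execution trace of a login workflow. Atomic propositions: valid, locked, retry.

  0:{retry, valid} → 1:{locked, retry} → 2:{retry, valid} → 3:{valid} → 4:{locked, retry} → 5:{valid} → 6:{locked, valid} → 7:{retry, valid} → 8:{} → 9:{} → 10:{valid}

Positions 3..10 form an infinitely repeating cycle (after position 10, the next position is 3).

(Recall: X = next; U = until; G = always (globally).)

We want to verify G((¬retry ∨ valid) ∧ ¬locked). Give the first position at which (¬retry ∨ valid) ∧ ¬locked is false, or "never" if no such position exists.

1

Check (¬retry ∨ valid) ∧ ¬locked at each position in order: 0 ✓.
At position 1 the labels are {locked, retry}, so (¬retry ∨ valid) ∧ ¬locked is false there. This is the first violation.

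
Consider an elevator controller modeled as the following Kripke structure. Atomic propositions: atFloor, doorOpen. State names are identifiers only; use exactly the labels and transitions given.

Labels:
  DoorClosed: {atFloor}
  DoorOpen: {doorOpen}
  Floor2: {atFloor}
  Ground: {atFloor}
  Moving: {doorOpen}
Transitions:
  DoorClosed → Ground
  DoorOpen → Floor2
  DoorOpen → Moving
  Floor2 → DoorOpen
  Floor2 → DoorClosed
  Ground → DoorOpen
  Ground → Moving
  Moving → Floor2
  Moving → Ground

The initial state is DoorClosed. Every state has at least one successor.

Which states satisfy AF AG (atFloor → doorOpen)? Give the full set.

States satisfying AG (atFloor → doorOpen): ∅.
States satisfying AF AG (atFloor → doorOpen): ∅.

none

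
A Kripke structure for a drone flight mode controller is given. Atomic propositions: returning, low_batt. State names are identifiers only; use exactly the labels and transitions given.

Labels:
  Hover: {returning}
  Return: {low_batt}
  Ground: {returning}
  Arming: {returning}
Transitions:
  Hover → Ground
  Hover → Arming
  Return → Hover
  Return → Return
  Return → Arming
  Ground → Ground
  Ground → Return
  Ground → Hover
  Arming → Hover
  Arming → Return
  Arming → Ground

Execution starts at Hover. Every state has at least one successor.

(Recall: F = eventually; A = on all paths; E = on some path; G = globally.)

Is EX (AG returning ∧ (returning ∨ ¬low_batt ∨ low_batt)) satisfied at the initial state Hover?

No

States satisfying AG returning ∧ (returning ∨ ¬low_batt ∨ low_batt): ∅.
States satisfying EX (AG returning ∧ (returning ∨ ¬low_batt ∨ low_batt)): ∅.
No suitable path/successor from Hover witnesses the formula.
Hover ∉ Sat(EX (AG returning ∧ (returning ∨ ¬low_batt ∨ low_batt))).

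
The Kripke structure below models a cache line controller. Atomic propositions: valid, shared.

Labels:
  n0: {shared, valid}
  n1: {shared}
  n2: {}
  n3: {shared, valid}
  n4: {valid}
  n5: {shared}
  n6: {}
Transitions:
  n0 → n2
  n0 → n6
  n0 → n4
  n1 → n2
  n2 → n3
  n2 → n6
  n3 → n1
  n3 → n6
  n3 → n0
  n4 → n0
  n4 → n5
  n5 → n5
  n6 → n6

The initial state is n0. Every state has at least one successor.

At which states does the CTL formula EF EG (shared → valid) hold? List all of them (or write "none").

States satisfying EG (shared → valid): {n0, n2, n3, n4, n6}.
States satisfying EF EG (shared → valid): {n0, n1, n2, n3, n4, n6}.

{n0, n1, n2, n3, n4, n6}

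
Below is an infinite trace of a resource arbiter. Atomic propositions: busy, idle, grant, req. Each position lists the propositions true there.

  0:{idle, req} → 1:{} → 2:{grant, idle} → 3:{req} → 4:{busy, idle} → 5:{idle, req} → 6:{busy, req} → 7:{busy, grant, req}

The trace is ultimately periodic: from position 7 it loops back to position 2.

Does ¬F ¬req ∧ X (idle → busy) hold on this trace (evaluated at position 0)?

The position after 0 is 1; idle → busy is true there.
At position 0: ¬F ¬req is false; X (idle → busy) is true; so ¬F ¬req ∧ X (idle → busy) is false.

No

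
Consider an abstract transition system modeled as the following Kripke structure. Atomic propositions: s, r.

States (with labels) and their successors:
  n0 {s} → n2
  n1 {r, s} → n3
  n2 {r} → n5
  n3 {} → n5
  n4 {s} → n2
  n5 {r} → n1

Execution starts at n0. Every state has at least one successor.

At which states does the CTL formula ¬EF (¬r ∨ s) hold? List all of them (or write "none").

none

States satisfying ¬r ∨ s: {n0, n1, n3, n4}.
States satisfying EF (¬r ∨ s): {n0, n1, n2, n3, n4, n5}.
States satisfying ¬EF (¬r ∨ s): ∅.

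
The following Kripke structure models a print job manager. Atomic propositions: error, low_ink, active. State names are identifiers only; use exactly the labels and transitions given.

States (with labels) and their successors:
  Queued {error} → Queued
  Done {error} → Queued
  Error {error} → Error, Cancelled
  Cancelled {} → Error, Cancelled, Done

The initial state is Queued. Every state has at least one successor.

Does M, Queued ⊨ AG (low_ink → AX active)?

States satisfying low_ink → AX active: {Queued, Done, Error, Cancelled}.
States satisfying AG (low_ink → AX active): {Queued, Done, Error, Cancelled}.
Every state reachable from Queued satisfies low_ink → AX active.
Queued ∈ Sat(AG (low_ink → AX active)).

Holds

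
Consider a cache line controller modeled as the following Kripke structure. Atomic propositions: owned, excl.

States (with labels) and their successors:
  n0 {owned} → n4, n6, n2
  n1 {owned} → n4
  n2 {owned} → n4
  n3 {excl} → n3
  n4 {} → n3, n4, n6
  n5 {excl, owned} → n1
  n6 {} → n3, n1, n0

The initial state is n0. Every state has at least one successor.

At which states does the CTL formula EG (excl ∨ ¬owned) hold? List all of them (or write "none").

States satisfying excl ∨ ¬owned: {n3, n4, n5, n6}.
States satisfying EG (excl ∨ ¬owned): {n3, n4, n6}.

{n3, n4, n6}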